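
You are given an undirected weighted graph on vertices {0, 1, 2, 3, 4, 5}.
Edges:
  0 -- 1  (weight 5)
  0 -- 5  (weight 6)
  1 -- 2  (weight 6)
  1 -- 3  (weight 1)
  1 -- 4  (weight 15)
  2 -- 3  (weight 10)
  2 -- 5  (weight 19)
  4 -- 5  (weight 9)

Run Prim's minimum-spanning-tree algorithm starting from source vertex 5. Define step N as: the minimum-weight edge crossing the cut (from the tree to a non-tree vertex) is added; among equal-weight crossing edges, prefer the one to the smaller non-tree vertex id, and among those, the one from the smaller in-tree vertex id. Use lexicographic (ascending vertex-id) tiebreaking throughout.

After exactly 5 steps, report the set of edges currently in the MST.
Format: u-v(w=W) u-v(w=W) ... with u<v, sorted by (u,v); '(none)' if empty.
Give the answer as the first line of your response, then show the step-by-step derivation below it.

0-1(w=5) 0-5(w=6) 1-2(w=6) 1-3(w=1) 4-5(w=9)

step 1: add edge 0-5 (w=6); MST = {0-5(w=6)}
step 2: add edge 0-1 (w=5); MST = {0-1(w=5) 0-5(w=6)}
step 3: add edge 1-3 (w=1); MST = {0-1(w=5) 0-5(w=6) 1-3(w=1)}
step 4: add edge 1-2 (w=6); MST = {0-1(w=5) 0-5(w=6) 1-2(w=6) 1-3(w=1)}
step 5: add edge 4-5 (w=9); MST = {0-1(w=5) 0-5(w=6) 1-2(w=6) 1-3(w=1) 4-5(w=9)}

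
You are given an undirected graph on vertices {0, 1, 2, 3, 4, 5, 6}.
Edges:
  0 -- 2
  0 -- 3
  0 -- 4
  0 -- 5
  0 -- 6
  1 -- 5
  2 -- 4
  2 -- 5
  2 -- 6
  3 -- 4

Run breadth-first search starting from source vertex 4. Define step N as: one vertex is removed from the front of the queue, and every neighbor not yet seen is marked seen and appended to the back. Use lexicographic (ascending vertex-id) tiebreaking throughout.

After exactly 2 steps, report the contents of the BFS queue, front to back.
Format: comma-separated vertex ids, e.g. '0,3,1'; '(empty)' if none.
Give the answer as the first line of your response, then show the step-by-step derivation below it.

2,3,5,6

step 1: dequeue 4; queue=[0,2,3]; order=4
step 2: dequeue 0; queue=[2,3,5,6]; order=4,0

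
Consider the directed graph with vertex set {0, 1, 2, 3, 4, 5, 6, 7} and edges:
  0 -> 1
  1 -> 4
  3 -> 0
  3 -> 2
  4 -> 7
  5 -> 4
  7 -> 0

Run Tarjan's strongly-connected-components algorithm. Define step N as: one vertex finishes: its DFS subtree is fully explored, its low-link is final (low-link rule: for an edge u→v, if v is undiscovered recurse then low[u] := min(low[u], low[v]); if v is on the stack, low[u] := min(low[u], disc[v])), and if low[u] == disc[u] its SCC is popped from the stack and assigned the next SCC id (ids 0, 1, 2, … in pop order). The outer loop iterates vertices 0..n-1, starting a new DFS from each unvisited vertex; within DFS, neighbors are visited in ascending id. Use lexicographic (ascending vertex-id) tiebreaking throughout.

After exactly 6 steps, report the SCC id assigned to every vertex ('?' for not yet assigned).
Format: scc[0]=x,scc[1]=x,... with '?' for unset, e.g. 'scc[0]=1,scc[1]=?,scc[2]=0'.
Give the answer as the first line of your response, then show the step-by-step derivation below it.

scc[0]=0,scc[1]=0,scc[2]=1,scc[3]=2,scc[4]=0,scc[5]=?,scc[6]=?,scc[7]=0

step 1: low=(low[0]=0,low[1]=1,low[2]=?,low[3]=?,low[4]=2,low[5]=?,low[6]=?,low[7]=0); scc=(scc[0]=?,scc[1]=?,scc[2]=?,scc[3]=?,scc[4]=?,scc[5]=?,scc[6]=?,scc[7]=?)
step 2: low=(low[0]=0,low[1]=1,low[2]=?,low[3]=?,low[4]=0,low[5]=?,low[6]=?,low[7]=0); scc=(scc[0]=?,scc[1]=?,scc[2]=?,scc[3]=?,scc[4]=?,scc[5]=?,scc[6]=?,scc[7]=?)
step 3: low=(low[0]=0,low[1]=0,low[2]=?,low[3]=?,low[4]=0,low[5]=?,low[6]=?,low[7]=0); scc=(scc[0]=?,scc[1]=?,scc[2]=?,scc[3]=?,scc[4]=?,scc[5]=?,scc[6]=?,scc[7]=?)
step 4: low=(low[0]=0,low[1]=0,low[2]=?,low[3]=?,low[4]=0,low[5]=?,low[6]=?,low[7]=0); scc=(scc[0]=0,scc[1]=0,scc[2]=?,scc[3]=?,scc[4]=0,scc[5]=?,scc[6]=?,scc[7]=0)
step 5: low=(low[0]=0,low[1]=0,low[2]=4,low[3]=?,low[4]=0,low[5]=?,low[6]=?,low[7]=0); scc=(scc[0]=0,scc[1]=0,scc[2]=1,scc[3]=?,scc[4]=0,scc[5]=?,scc[6]=?,scc[7]=0)
step 6: low=(low[0]=0,low[1]=0,low[2]=4,low[3]=5,low[4]=0,low[5]=?,low[6]=?,low[7]=0); scc=(scc[0]=0,scc[1]=0,scc[2]=1,scc[3]=2,scc[4]=0,scc[5]=?,scc[6]=?,scc[7]=0)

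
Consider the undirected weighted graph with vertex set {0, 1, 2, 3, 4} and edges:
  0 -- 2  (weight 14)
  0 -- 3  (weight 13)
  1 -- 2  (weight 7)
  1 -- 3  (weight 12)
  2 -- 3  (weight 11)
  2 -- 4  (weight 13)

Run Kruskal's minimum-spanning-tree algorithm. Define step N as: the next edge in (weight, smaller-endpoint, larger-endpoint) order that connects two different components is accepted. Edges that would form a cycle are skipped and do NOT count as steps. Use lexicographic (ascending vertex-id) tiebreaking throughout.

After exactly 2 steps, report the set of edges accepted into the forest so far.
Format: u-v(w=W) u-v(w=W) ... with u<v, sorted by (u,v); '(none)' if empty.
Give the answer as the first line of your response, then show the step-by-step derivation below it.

1-2(w=7) 2-3(w=11)

step 1: add edge 1-2 (w=7); MST = {1-2(w=7)}
step 2: add edge 2-3 (w=11); MST = {1-2(w=7) 2-3(w=11)}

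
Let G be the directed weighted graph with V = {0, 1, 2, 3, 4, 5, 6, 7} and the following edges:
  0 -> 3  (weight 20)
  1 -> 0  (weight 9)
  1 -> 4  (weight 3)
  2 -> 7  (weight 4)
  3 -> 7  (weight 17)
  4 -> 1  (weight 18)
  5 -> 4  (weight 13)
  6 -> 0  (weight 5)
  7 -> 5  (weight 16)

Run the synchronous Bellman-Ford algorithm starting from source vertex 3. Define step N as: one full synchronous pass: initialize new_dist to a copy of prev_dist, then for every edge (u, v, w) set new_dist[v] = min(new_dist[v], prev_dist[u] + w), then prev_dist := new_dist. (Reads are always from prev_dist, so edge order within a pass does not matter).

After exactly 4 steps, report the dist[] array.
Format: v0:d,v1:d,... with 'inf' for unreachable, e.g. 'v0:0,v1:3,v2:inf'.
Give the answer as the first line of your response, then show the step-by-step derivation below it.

v0:inf,v1:64,v2:inf,v3:0,v4:46,v5:33,v6:inf,v7:17

step 1: dist = v0:inf,v1:inf,v2:inf,v3:0,v4:inf,v5:inf,v6:inf,v7:17
step 2: dist = v0:inf,v1:inf,v2:inf,v3:0,v4:inf,v5:33,v6:inf,v7:17
step 3: dist = v0:inf,v1:inf,v2:inf,v3:0,v4:46,v5:33,v6:inf,v7:17
step 4: dist = v0:inf,v1:64,v2:inf,v3:0,v4:46,v5:33,v6:inf,v7:17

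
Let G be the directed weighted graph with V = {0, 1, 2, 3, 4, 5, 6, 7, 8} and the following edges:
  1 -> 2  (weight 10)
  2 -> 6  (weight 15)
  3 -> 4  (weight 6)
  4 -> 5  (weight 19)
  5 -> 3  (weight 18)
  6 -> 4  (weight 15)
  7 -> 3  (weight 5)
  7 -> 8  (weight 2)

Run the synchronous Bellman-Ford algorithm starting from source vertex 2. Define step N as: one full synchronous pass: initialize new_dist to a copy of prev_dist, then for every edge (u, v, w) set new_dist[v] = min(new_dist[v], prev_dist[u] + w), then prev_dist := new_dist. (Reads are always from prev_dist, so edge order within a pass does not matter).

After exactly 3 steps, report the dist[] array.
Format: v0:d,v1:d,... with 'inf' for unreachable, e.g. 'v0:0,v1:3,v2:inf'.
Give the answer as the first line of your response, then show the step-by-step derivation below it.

v0:inf,v1:inf,v2:0,v3:inf,v4:30,v5:49,v6:15,v7:inf,v8:inf

step 1: dist = v0:inf,v1:inf,v2:0,v3:inf,v4:inf,v5:inf,v6:15,v7:inf,v8:inf
step 2: dist = v0:inf,v1:inf,v2:0,v3:inf,v4:30,v5:inf,v6:15,v7:inf,v8:inf
step 3: dist = v0:inf,v1:inf,v2:0,v3:inf,v4:30,v5:49,v6:15,v7:inf,v8:inf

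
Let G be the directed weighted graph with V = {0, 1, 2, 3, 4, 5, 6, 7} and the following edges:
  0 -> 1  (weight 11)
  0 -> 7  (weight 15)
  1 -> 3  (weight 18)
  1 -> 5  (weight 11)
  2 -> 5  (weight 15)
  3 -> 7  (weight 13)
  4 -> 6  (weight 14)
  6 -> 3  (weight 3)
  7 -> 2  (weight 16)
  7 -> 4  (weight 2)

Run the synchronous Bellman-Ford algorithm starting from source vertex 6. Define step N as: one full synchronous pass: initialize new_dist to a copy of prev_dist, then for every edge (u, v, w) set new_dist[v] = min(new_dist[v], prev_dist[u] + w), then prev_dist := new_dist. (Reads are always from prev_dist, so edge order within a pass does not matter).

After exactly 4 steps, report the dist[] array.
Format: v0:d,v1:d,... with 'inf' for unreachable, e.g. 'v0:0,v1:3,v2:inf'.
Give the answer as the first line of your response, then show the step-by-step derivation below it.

v0:inf,v1:inf,v2:32,v3:3,v4:18,v5:47,v6:0,v7:16

step 1: dist = v0:inf,v1:inf,v2:inf,v3:3,v4:inf,v5:inf,v6:0,v7:inf
step 2: dist = v0:inf,v1:inf,v2:inf,v3:3,v4:inf,v5:inf,v6:0,v7:16
step 3: dist = v0:inf,v1:inf,v2:32,v3:3,v4:18,v5:inf,v6:0,v7:16
step 4: dist = v0:inf,v1:inf,v2:32,v3:3,v4:18,v5:47,v6:0,v7:16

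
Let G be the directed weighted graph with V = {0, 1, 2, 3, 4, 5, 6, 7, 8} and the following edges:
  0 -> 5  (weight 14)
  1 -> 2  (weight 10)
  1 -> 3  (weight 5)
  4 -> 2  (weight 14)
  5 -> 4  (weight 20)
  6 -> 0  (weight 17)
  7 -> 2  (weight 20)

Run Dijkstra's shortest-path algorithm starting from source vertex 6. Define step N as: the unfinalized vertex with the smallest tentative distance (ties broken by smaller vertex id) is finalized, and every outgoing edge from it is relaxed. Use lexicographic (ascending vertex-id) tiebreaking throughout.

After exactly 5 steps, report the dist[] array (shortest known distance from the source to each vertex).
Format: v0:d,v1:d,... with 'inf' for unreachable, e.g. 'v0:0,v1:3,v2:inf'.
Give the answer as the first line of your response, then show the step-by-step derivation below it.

v0:17,v1:inf,v2:65,v3:inf,v4:51,v5:31,v6:0,v7:inf,v8:inf

step 1: dist = v0:17,v1:inf,v2:inf,v3:inf,v4:inf,v5:inf,v6:0,v7:inf,v8:inf
step 2: dist = v0:17,v1:inf,v2:inf,v3:inf,v4:inf,v5:31,v6:0,v7:inf,v8:inf
step 3: dist = v0:17,v1:inf,v2:inf,v3:inf,v4:51,v5:31,v6:0,v7:inf,v8:inf
step 4: dist = v0:17,v1:inf,v2:65,v3:inf,v4:51,v5:31,v6:0,v7:inf,v8:inf
step 5: dist = v0:17,v1:inf,v2:65,v3:inf,v4:51,v5:31,v6:0,v7:inf,v8:inf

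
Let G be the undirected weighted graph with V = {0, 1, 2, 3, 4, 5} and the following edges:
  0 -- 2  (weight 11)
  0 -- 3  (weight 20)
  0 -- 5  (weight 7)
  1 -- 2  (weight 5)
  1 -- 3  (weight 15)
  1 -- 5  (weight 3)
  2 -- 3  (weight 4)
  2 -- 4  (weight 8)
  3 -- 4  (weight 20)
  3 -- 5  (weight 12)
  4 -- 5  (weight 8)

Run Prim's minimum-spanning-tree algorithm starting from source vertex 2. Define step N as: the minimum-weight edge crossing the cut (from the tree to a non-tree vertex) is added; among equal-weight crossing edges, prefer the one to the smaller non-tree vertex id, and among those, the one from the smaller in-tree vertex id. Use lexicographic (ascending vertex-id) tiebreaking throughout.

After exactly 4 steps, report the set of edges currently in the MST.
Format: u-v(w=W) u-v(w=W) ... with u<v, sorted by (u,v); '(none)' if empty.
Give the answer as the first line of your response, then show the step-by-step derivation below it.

0-5(w=7) 1-2(w=5) 1-5(w=3) 2-3(w=4)

step 1: add edge 2-3 (w=4); MST = {2-3(w=4)}
step 2: add edge 1-2 (w=5); MST = {1-2(w=5) 2-3(w=4)}
step 3: add edge 1-5 (w=3); MST = {1-2(w=5) 1-5(w=3) 2-3(w=4)}
step 4: add edge 0-5 (w=7); MST = {0-5(w=7) 1-2(w=5) 1-5(w=3) 2-3(w=4)}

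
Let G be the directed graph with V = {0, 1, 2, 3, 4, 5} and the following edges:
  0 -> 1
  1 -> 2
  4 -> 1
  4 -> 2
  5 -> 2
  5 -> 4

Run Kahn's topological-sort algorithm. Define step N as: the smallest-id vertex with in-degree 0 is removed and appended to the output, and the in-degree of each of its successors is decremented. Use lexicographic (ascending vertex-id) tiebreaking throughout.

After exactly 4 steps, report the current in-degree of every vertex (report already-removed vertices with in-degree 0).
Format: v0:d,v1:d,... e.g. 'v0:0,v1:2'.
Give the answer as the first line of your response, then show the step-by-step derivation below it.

v0:0,v1:0,v2:1,v3:0,v4:0,v5:0

step 1: output 0; order=[0]; indeg=(0,1,3,0,1,0)
step 2: output 3; order=[0,3]; indeg=(0,1,3,0,1,0)
step 3: output 5; order=[0,3,5]; indeg=(0,1,2,0,0,0)
step 4: output 4; order=[0,3,5,4]; indeg=(0,0,1,0,0,0)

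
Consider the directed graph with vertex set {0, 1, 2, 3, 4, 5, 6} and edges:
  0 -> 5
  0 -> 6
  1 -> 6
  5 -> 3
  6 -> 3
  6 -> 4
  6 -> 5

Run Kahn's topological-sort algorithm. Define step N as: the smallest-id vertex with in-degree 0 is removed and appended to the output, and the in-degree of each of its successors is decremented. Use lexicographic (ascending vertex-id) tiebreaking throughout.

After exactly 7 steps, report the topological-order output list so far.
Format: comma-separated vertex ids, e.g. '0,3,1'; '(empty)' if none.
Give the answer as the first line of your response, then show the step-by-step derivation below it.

0,1,2,6,4,5,3

step 1: output 0; order=[0]; indeg=(0,0,0,2,1,1,1)
step 2: output 1; order=[0,1]; indeg=(0,0,0,2,1,1,0)
step 3: output 2; order=[0,1,2]; indeg=(0,0,0,2,1,1,0)
step 4: output 6; order=[0,1,2,6]; indeg=(0,0,0,1,0,0,0)
step 5: output 4; order=[0,1,2,6,4]; indeg=(0,0,0,1,0,0,0)
step 6: output 5; order=[0,1,2,6,4,5]; indeg=(0,0,0,0,0,0,0)
step 7: output 3; order=[0,1,2,6,4,5,3]; indeg=(0,0,0,0,0,0,0)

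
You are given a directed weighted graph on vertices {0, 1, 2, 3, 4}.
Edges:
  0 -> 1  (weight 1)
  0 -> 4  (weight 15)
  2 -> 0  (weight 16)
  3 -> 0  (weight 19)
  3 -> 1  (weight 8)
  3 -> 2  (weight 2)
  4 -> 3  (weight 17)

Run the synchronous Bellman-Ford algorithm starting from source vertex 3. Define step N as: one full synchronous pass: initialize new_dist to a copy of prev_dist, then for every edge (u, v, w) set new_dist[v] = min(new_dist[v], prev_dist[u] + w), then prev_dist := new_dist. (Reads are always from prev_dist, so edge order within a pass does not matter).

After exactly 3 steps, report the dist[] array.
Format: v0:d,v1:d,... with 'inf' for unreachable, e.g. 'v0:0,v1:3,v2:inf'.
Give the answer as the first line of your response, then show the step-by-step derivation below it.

v0:18,v1:8,v2:2,v3:0,v4:33

step 1: dist = v0:19,v1:8,v2:2,v3:0,v4:inf
step 2: dist = v0:18,v1:8,v2:2,v3:0,v4:34
step 3: dist = v0:18,v1:8,v2:2,v3:0,v4:33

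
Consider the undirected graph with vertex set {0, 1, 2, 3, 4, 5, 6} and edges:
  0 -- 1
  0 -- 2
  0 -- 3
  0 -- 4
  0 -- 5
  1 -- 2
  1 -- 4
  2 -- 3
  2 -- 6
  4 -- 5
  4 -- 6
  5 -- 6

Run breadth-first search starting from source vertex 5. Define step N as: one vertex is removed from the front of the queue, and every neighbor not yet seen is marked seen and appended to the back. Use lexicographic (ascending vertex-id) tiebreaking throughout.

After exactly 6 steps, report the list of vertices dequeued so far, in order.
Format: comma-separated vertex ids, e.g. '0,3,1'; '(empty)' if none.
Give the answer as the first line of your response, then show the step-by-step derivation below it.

5,0,4,6,1,2

step 1: dequeue 5; queue=[0,4,6]; order=5
step 2: dequeue 0; queue=[4,6,1,2,3]; order=5,0
step 3: dequeue 4; queue=[6,1,2,3]; order=5,0,4
step 4: dequeue 6; queue=[1,2,3]; order=5,0,4,6
step 5: dequeue 1; queue=[2,3]; order=5,0,4,6,1
step 6: dequeue 2; queue=[3]; order=5,0,4,6,1,2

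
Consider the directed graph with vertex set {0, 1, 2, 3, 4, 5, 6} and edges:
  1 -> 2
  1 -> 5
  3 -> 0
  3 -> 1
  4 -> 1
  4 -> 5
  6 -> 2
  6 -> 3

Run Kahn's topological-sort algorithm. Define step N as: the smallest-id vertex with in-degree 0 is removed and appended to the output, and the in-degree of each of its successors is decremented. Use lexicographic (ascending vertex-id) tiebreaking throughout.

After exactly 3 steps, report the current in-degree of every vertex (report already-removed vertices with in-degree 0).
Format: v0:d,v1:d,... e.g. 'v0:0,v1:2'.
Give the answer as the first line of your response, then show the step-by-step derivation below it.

v0:0,v1:0,v2:1,v3:0,v4:0,v5:1,v6:0

step 1: output 4; order=[4]; indeg=(1,1,2,1,0,1,0)
step 2: output 6; order=[4,6]; indeg=(1,1,1,0,0,1,0)
step 3: output 3; order=[4,6,3]; indeg=(0,0,1,0,0,1,0)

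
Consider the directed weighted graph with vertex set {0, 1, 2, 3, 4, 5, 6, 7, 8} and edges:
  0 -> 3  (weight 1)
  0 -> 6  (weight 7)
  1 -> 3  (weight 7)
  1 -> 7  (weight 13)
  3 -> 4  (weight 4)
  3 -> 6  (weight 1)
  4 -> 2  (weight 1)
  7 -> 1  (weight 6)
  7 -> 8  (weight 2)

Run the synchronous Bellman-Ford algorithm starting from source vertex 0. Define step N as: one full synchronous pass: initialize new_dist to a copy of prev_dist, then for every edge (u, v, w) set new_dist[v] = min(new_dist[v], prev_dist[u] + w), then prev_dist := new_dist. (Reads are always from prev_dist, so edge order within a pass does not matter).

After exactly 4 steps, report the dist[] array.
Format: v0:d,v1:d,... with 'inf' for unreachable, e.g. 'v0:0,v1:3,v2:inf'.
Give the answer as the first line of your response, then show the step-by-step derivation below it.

v0:0,v1:inf,v2:6,v3:1,v4:5,v5:inf,v6:2,v7:inf,v8:inf

step 1: dist = v0:0,v1:inf,v2:inf,v3:1,v4:inf,v5:inf,v6:7,v7:inf,v8:inf
step 2: dist = v0:0,v1:inf,v2:inf,v3:1,v4:5,v5:inf,v6:2,v7:inf,v8:inf
step 3: dist = v0:0,v1:inf,v2:6,v3:1,v4:5,v5:inf,v6:2,v7:inf,v8:inf
step 4: dist = v0:0,v1:inf,v2:6,v3:1,v4:5,v5:inf,v6:2,v7:inf,v8:inf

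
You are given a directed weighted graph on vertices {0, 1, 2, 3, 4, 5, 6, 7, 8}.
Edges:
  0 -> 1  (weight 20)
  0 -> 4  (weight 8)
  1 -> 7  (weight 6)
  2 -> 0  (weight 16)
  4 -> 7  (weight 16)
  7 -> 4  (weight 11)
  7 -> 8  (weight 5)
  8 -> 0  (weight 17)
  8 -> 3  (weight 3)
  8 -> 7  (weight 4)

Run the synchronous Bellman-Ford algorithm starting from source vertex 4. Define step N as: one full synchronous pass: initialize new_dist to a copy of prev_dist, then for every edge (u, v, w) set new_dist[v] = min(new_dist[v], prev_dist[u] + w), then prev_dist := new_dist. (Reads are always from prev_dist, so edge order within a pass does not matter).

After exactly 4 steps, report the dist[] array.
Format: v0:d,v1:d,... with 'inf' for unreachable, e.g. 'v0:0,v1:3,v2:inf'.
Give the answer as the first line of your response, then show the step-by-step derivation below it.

v0:38,v1:58,v2:inf,v3:24,v4:0,v5:inf,v6:inf,v7:16,v8:21

step 1: dist = v0:inf,v1:inf,v2:inf,v3:inf,v4:0,v5:inf,v6:inf,v7:16,v8:inf
step 2: dist = v0:inf,v1:inf,v2:inf,v3:inf,v4:0,v5:inf,v6:inf,v7:16,v8:21
step 3: dist = v0:38,v1:inf,v2:inf,v3:24,v4:0,v5:inf,v6:inf,v7:16,v8:21
step 4: dist = v0:38,v1:58,v2:inf,v3:24,v4:0,v5:inf,v6:inf,v7:16,v8:21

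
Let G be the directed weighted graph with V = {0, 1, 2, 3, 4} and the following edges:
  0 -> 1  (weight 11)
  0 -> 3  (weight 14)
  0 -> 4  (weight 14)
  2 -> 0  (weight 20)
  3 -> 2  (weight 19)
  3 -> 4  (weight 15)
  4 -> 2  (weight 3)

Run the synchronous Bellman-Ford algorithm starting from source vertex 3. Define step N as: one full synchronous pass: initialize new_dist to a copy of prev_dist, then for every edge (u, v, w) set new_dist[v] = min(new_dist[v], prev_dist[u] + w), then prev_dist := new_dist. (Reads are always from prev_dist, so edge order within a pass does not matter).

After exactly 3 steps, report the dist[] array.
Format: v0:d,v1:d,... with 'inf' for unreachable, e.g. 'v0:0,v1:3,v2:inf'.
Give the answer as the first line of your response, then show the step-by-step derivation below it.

v0:38,v1:50,v2:18,v3:0,v4:15

step 1: dist = v0:inf,v1:inf,v2:19,v3:0,v4:15
step 2: dist = v0:39,v1:inf,v2:18,v3:0,v4:15
step 3: dist = v0:38,v1:50,v2:18,v3:0,v4:15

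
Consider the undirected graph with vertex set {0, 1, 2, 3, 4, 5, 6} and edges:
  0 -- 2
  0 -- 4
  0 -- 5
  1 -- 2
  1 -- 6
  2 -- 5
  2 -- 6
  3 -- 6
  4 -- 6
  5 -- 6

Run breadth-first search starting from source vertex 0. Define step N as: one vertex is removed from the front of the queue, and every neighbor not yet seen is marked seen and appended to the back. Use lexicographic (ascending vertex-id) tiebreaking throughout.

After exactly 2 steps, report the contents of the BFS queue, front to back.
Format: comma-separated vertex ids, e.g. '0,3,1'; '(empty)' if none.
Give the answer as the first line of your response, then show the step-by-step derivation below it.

4,5,1,6

step 1: dequeue 0; queue=[2,4,5]; order=0
step 2: dequeue 2; queue=[4,5,1,6]; order=0,2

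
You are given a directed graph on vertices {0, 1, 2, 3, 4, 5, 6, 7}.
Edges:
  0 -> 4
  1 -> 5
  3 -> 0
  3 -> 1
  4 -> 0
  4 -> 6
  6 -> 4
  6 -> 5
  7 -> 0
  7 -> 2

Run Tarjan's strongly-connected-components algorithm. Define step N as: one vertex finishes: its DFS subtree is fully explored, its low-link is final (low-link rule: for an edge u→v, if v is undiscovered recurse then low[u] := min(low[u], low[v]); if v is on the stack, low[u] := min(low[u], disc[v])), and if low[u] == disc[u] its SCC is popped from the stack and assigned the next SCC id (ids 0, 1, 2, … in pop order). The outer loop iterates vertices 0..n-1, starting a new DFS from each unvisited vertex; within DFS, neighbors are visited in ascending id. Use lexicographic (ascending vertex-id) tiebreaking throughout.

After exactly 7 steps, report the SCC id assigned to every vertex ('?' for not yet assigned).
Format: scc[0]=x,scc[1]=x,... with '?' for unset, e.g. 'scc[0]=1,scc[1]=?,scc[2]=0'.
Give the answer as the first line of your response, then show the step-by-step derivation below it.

scc[0]=1,scc[1]=2,scc[2]=3,scc[3]=4,scc[4]=1,scc[5]=0,scc[6]=1,scc[7]=?

step 1: low=(low[0]=0,low[1]=?,low[2]=?,low[3]=?,low[4]=0,low[5]=3,low[6]=1,low[7]=?); scc=(scc[0]=?,scc[1]=?,scc[2]=?,scc[3]=?,scc[4]=?,scc[5]=0,scc[6]=?,scc[7]=?)
step 2: low=(low[0]=0,low[1]=?,low[2]=?,low[3]=?,low[4]=0,low[5]=3,low[6]=1,low[7]=?); scc=(scc[0]=?,scc[1]=?,scc[2]=?,scc[3]=?,scc[4]=?,scc[5]=0,scc[6]=?,scc[7]=?)
step 3: low=(low[0]=0,low[1]=?,low[2]=?,low[3]=?,low[4]=0,low[5]=3,low[6]=1,low[7]=?); scc=(scc[0]=?,scc[1]=?,scc[2]=?,scc[3]=?,scc[4]=?,scc[5]=0,scc[6]=?,scc[7]=?)
step 4: low=(low[0]=0,low[1]=?,low[2]=?,low[3]=?,low[4]=0,low[5]=3,low[6]=1,low[7]=?); scc=(scc[0]=1,scc[1]=?,scc[2]=?,scc[3]=?,scc[4]=1,scc[5]=0,scc[6]=1,scc[7]=?)
step 5: low=(low[0]=0,low[1]=4,low[2]=?,low[3]=?,low[4]=0,low[5]=3,low[6]=1,low[7]=?); scc=(scc[0]=1,scc[1]=2,scc[2]=?,scc[3]=?,scc[4]=1,scc[5]=0,scc[6]=1,scc[7]=?)
step 6: low=(low[0]=0,low[1]=4,low[2]=5,low[3]=?,low[4]=0,low[5]=3,low[6]=1,low[7]=?); scc=(scc[0]=1,scc[1]=2,scc[2]=3,scc[3]=?,scc[4]=1,scc[5]=0,scc[6]=1,scc[7]=?)
step 7: low=(low[0]=0,low[1]=4,low[2]=5,low[3]=6,low[4]=0,low[5]=3,low[6]=1,low[7]=?); scc=(scc[0]=1,scc[1]=2,scc[2]=3,scc[3]=4,scc[4]=1,scc[5]=0,scc[6]=1,scc[7]=?)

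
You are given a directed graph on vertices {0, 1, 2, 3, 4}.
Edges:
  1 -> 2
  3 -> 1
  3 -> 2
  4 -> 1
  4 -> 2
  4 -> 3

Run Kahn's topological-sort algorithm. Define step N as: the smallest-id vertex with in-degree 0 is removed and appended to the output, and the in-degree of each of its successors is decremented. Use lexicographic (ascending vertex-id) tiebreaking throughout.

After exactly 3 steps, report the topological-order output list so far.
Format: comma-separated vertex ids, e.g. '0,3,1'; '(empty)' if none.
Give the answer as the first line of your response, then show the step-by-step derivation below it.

0,4,3

step 1: output 0; order=[0]; indeg=(0,2,3,1,0)
step 2: output 4; order=[0,4]; indeg=(0,1,2,0,0)
step 3: output 3; order=[0,4,3]; indeg=(0,0,1,0,0)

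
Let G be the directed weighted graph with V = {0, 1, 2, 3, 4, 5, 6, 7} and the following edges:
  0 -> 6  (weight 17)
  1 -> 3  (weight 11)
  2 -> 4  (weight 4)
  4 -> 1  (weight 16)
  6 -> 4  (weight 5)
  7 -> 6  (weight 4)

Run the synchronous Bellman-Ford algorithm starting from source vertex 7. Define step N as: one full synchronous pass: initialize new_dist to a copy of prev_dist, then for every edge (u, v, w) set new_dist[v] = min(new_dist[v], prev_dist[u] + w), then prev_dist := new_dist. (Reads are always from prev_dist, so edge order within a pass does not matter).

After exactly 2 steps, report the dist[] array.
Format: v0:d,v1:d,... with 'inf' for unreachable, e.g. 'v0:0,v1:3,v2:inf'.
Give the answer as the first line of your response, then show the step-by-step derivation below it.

v0:inf,v1:inf,v2:inf,v3:inf,v4:9,v5:inf,v6:4,v7:0

step 1: dist = v0:inf,v1:inf,v2:inf,v3:inf,v4:inf,v5:inf,v6:4,v7:0
step 2: dist = v0:inf,v1:inf,v2:inf,v3:inf,v4:9,v5:inf,v6:4,v7:0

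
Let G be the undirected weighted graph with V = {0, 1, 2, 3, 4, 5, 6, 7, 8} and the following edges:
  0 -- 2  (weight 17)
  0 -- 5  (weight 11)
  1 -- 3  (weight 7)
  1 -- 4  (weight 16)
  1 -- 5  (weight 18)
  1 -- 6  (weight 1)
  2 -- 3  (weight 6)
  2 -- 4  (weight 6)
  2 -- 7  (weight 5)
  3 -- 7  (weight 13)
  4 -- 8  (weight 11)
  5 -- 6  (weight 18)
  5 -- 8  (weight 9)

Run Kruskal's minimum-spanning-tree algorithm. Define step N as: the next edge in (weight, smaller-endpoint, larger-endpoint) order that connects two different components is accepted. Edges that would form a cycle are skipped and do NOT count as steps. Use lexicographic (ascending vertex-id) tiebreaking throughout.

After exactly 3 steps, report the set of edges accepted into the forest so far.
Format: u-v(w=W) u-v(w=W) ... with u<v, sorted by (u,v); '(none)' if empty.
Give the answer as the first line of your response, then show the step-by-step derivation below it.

1-6(w=1) 2-3(w=6) 2-7(w=5)

step 1: add edge 1-6 (w=1); MST = {1-6(w=1)}
step 2: add edge 2-7 (w=5); MST = {1-6(w=1) 2-7(w=5)}
step 3: add edge 2-3 (w=6); MST = {1-6(w=1) 2-3(w=6) 2-7(w=5)}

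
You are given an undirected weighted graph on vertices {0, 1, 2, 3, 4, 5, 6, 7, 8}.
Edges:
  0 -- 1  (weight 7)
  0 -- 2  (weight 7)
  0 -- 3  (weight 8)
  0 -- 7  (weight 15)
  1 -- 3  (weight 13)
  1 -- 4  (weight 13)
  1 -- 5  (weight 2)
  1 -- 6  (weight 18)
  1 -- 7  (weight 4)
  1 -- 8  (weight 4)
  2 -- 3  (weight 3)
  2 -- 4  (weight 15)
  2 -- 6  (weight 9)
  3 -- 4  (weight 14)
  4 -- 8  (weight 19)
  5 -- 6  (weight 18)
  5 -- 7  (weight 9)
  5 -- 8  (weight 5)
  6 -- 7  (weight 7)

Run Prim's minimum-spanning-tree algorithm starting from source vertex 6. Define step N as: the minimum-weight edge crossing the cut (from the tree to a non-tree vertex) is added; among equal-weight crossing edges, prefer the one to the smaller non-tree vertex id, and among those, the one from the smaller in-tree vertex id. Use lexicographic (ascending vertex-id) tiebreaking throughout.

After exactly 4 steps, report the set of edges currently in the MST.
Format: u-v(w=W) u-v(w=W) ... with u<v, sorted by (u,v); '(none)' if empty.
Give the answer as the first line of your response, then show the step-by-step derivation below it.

1-5(w=2) 1-7(w=4) 1-8(w=4) 6-7(w=7)

step 1: add edge 6-7 (w=7); MST = {6-7(w=7)}
step 2: add edge 1-7 (w=4); MST = {1-7(w=4) 6-7(w=7)}
step 3: add edge 1-5 (w=2); MST = {1-5(w=2) 1-7(w=4) 6-7(w=7)}
step 4: add edge 1-8 (w=4); MST = {1-5(w=2) 1-7(w=4) 1-8(w=4) 6-7(w=7)}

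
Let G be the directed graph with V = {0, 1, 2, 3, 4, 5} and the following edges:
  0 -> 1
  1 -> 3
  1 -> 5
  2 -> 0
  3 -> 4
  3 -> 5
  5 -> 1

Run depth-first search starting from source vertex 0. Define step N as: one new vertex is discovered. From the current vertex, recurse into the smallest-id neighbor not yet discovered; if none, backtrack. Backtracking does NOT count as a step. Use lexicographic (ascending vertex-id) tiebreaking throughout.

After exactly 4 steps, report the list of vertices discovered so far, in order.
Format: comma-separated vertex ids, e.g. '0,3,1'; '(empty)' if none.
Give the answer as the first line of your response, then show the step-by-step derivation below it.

0,1,3,4

step 1: discover 0; path=0; order=0
step 2: discover 1; path=0>1; order=0,1
step 3: discover 3; path=0>1>3; order=0,1,3
step 4: discover 4; path=0>1>3>4; order=0,1,3,4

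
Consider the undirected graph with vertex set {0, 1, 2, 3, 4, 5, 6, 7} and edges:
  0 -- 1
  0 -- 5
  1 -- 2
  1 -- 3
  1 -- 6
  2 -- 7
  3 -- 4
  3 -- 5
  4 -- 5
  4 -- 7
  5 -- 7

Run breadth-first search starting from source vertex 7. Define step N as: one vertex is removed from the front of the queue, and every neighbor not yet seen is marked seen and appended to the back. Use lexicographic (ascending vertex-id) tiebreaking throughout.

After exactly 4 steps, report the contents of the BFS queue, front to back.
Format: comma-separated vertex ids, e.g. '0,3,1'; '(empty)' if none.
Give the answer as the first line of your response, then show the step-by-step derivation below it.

1,3,0

step 1: dequeue 7; queue=[2,4,5]; order=7
step 2: dequeue 2; queue=[4,5,1]; order=7,2
step 3: dequeue 4; queue=[5,1,3]; order=7,2,4
step 4: dequeue 5; queue=[1,3,0]; order=7,2,4,5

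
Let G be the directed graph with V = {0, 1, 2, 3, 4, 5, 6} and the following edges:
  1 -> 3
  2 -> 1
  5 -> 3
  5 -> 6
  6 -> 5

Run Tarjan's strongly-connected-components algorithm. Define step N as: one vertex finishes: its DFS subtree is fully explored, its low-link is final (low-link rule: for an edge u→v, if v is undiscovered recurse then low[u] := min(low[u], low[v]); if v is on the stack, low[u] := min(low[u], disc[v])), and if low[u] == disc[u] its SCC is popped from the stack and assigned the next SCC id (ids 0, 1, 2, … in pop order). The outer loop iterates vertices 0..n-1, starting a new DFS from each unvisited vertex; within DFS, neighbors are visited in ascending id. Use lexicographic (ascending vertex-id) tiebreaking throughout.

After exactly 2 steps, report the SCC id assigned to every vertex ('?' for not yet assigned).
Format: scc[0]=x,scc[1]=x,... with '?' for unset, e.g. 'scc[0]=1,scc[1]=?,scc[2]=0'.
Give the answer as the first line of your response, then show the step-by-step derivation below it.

scc[0]=0,scc[1]=?,scc[2]=?,scc[3]=1,scc[4]=?,scc[5]=?,scc[6]=?

step 1: low=(low[0]=0,low[1]=?,low[2]=?,low[3]=?,low[4]=?,low[5]=?,low[6]=?); scc=(scc[0]=0,scc[1]=?,scc[2]=?,scc[3]=?,scc[4]=?,scc[5]=?,scc[6]=?)
step 2: low=(low[0]=0,low[1]=1,low[2]=?,low[3]=2,low[4]=?,low[5]=?,low[6]=?); scc=(scc[0]=0,scc[1]=?,scc[2]=?,scc[3]=1,scc[4]=?,scc[5]=?,scc[6]=?)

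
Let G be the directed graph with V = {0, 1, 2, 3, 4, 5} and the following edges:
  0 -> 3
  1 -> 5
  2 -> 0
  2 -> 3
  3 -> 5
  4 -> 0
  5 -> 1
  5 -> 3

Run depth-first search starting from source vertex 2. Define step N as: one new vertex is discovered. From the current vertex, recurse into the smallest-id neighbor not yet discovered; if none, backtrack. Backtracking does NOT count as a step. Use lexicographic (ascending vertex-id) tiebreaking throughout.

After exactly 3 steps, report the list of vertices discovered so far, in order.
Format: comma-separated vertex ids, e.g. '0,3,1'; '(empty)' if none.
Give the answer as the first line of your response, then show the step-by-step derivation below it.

2,0,3

step 1: discover 2; path=2; order=2
step 2: discover 0; path=2>0; order=2,0
step 3: discover 3; path=2>0>3; order=2,0,3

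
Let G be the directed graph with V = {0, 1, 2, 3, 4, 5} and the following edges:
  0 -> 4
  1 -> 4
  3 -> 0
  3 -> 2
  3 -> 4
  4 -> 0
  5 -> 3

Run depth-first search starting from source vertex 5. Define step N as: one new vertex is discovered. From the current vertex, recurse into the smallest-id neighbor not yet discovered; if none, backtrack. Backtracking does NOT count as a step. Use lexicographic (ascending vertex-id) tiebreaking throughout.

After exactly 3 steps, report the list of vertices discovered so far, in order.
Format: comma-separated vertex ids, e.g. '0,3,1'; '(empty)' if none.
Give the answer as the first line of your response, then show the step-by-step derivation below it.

5,3,0

step 1: discover 5; path=5; order=5
step 2: discover 3; path=5>3; order=5,3
step 3: discover 0; path=5>3>0; order=5,3,0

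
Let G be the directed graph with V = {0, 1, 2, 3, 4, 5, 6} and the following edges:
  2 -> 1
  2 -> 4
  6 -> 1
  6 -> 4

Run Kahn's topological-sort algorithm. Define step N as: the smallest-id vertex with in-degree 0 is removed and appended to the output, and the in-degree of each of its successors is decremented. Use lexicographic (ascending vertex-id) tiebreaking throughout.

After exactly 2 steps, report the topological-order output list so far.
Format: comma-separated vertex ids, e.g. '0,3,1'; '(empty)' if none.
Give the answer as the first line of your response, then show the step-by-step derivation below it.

0,2

step 1: output 0; order=[0]; indeg=(0,2,0,0,2,0,0)
step 2: output 2; order=[0,2]; indeg=(0,1,0,0,1,0,0)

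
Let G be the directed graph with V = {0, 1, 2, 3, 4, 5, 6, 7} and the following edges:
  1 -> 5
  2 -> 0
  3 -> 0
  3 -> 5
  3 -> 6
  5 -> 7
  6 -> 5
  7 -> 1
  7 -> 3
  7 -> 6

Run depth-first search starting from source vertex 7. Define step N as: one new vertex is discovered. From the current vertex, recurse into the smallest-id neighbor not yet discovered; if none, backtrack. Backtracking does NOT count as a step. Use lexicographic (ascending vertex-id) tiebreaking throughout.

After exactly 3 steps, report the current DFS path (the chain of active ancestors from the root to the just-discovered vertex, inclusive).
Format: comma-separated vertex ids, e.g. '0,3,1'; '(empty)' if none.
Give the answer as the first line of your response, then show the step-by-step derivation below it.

7,1,5

step 1: discover 7; path=7; order=7
step 2: discover 1; path=7>1; order=7,1
step 3: discover 5; path=7>1>5; order=7,1,5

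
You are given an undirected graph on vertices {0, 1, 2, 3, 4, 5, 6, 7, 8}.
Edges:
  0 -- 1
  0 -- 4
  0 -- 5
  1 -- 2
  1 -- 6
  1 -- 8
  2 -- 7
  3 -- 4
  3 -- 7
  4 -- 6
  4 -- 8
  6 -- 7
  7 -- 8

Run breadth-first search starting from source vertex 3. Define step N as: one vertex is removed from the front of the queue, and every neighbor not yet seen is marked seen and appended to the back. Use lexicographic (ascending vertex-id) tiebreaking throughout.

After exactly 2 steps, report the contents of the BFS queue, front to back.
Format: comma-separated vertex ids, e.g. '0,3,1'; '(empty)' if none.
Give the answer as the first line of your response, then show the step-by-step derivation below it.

7,0,6,8

step 1: dequeue 3; queue=[4,7]; order=3
step 2: dequeue 4; queue=[7,0,6,8]; order=3,4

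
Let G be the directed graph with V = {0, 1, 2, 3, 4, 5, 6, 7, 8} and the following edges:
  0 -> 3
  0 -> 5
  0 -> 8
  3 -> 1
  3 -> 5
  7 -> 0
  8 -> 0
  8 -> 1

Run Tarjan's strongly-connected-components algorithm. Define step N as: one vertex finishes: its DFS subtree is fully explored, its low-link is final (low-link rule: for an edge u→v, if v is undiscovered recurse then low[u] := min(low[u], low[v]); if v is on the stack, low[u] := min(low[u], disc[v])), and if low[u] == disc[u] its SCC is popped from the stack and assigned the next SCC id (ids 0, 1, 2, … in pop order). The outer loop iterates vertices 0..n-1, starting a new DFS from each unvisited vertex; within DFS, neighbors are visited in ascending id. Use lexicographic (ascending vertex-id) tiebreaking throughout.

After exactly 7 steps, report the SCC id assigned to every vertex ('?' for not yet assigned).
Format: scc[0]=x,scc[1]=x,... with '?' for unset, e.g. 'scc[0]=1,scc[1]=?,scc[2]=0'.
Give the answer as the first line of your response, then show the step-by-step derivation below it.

scc[0]=3,scc[1]=0,scc[2]=4,scc[3]=2,scc[4]=5,scc[5]=1,scc[6]=?,scc[7]=?,scc[8]=3

step 1: low=(low[0]=0,low[1]=2,low[2]=?,low[3]=1,low[4]=?,low[5]=?,low[6]=?,low[7]=?,low[8]=?); scc=(scc[0]=?,scc[1]=0,scc[2]=?,scc[3]=?,scc[4]=?,scc[5]=?,scc[6]=?,scc[7]=?,scc[8]=?)
step 2: low=(low[0]=0,low[1]=2,low[2]=?,low[3]=1,low[4]=?,low[5]=3,low[6]=?,low[7]=?,low[8]=?); scc=(scc[0]=?,scc[1]=0,scc[2]=?,scc[3]=?,scc[4]=?,scc[5]=1,scc[6]=?,scc[7]=?,scc[8]=?)
step 3: low=(low[0]=0,low[1]=2,low[2]=?,low[3]=1,low[4]=?,low[5]=3,low[6]=?,low[7]=?,low[8]=?); scc=(scc[0]=?,scc[1]=0,scc[2]=?,scc[3]=2,scc[4]=?,scc[5]=1,scc[6]=?,scc[7]=?,scc[8]=?)
step 4: low=(low[0]=0,low[1]=2,low[2]=?,low[3]=1,low[4]=?,low[5]=3,low[6]=?,low[7]=?,low[8]=0); scc=(scc[0]=?,scc[1]=0,scc[2]=?,scc[3]=2,scc[4]=?,scc[5]=1,scc[6]=?,scc[7]=?,scc[8]=?)
step 5: low=(low[0]=0,low[1]=2,low[2]=?,low[3]=1,low[4]=?,low[5]=3,low[6]=?,low[7]=?,low[8]=0); scc=(scc[0]=3,scc[1]=0,scc[2]=?,scc[3]=2,scc[4]=?,scc[5]=1,scc[6]=?,scc[7]=?,scc[8]=3)
step 6: low=(low[0]=0,low[1]=2,low[2]=5,low[3]=1,low[4]=?,low[5]=3,low[6]=?,low[7]=?,low[8]=0); scc=(scc[0]=3,scc[1]=0,scc[2]=4,scc[3]=2,scc[4]=?,scc[5]=1,scc[6]=?,scc[7]=?,scc[8]=3)
step 7: low=(low[0]=0,low[1]=2,low[2]=5,low[3]=1,low[4]=6,low[5]=3,low[6]=?,low[7]=?,low[8]=0); scc=(scc[0]=3,scc[1]=0,scc[2]=4,scc[3]=2,scc[4]=5,scc[5]=1,scc[6]=?,scc[7]=?,scc[8]=3)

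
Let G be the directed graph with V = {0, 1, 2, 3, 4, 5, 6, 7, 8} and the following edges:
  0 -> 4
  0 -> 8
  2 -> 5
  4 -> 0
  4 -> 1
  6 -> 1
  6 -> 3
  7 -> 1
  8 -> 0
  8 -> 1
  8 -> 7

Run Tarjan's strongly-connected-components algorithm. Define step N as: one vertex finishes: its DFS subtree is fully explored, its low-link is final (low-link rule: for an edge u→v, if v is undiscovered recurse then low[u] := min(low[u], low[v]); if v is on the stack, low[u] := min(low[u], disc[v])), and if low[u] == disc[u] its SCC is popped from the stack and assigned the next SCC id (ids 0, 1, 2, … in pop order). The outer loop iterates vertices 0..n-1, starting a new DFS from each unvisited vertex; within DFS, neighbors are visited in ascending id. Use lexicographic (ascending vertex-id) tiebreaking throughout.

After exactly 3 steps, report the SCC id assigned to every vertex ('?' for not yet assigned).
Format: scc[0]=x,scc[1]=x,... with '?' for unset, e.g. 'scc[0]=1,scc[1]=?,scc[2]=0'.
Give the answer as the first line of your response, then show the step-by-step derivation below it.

scc[0]=?,scc[1]=0,scc[2]=?,scc[3]=?,scc[4]=?,scc[5]=?,scc[6]=?,scc[7]=1,scc[8]=?

step 1: low=(low[0]=0,low[1]=2,low[2]=?,low[3]=?,low[4]=0,low[5]=?,low[6]=?,low[7]=?,low[8]=?); scc=(scc[0]=?,scc[1]=0,scc[2]=?,scc[3]=?,scc[4]=?,scc[5]=?,scc[6]=?,scc[7]=?,scc[8]=?)
step 2: low=(low[0]=0,low[1]=2,low[2]=?,low[3]=?,low[4]=0,low[5]=?,low[6]=?,low[7]=?,low[8]=?); scc=(scc[0]=?,scc[1]=0,scc[2]=?,scc[3]=?,scc[4]=?,scc[5]=?,scc[6]=?,scc[7]=?,scc[8]=?)
step 3: low=(low[0]=0,low[1]=2,low[2]=?,low[3]=?,low[4]=0,low[5]=?,low[6]=?,low[7]=4,low[8]=0); scc=(scc[0]=?,scc[1]=0,scc[2]=?,scc[3]=?,scc[4]=?,scc[5]=?,scc[6]=?,scc[7]=1,scc[8]=?)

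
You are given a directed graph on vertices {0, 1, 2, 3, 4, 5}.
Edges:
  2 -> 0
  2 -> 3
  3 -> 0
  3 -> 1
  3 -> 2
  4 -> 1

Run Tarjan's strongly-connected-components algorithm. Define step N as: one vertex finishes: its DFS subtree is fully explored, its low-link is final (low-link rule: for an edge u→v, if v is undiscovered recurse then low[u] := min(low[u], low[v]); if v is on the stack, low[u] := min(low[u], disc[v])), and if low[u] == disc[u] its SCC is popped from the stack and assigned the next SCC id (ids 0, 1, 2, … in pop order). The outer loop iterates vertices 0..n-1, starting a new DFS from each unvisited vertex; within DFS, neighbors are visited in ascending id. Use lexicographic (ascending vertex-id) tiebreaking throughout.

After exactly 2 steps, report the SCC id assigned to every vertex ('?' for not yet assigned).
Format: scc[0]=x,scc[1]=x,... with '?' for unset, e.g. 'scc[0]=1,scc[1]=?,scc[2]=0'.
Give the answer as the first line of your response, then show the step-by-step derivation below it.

scc[0]=0,scc[1]=1,scc[2]=?,scc[3]=?,scc[4]=?,scc[5]=?

step 1: low=(low[0]=0,low[1]=?,low[2]=?,low[3]=?,low[4]=?,low[5]=?); scc=(scc[0]=0,scc[1]=?,scc[2]=?,scc[3]=?,scc[4]=?,scc[5]=?)
step 2: low=(low[0]=0,low[1]=1,low[2]=?,low[3]=?,low[4]=?,low[5]=?); scc=(scc[0]=0,scc[1]=1,scc[2]=?,scc[3]=?,scc[4]=?,scc[5]=?)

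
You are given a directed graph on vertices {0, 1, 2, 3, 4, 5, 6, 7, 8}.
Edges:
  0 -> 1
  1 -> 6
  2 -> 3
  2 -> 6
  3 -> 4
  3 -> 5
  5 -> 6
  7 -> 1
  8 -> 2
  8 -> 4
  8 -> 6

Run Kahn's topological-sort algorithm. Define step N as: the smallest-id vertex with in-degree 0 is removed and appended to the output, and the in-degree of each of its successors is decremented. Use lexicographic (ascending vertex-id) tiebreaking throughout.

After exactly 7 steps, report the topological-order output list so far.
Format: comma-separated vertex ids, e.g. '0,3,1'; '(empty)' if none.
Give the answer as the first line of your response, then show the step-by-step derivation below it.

0,7,1,8,2,3,4

step 1: output 0; order=[0]; indeg=(0,1,1,1,2,1,4,0,0)
step 2: output 7; order=[0,7]; indeg=(0,0,1,1,2,1,4,0,0)
step 3: output 1; order=[0,7,1]; indeg=(0,0,1,1,2,1,3,0,0)
step 4: output 8; order=[0,7,1,8]; indeg=(0,0,0,1,1,1,2,0,0)
step 5: output 2; order=[0,7,1,8,2]; indeg=(0,0,0,0,1,1,1,0,0)
step 6: output 3; order=[0,7,1,8,2,3]; indeg=(0,0,0,0,0,0,1,0,0)
step 7: output 4; order=[0,7,1,8,2,3,4]; indeg=(0,0,0,0,0,0,1,0,0)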